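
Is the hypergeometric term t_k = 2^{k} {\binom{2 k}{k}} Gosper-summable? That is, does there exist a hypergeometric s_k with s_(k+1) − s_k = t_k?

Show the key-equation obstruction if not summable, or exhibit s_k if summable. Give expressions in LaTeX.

The ratio is 4*(2*k + 1)/(k + 1).
Factor: A=8*k + 4; B=k + 1; C=1.
Solve (8*k + 4)·f(k+1) − (k)·f(k) = 1.
Bound: deg f ≤ -1.
deg f ≤ -1 is impossible — no certificate.

No — t_k has no hypergeometric antidifference.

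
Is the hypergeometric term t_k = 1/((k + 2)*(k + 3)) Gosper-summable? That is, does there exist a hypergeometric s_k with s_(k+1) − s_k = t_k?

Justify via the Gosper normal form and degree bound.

Yes. s_k = k/(2*(k + 2)).

Step 1: r(k) = (k + 2)/(k + 4).
A = k + 2, B = k + 4, C = 1.
Need (k + 2)·f(k+1) − (k + 3)·f(k) = 1.
Bound: deg f ≤ 1.
Solving with deg f ≤ 1: f(k) = k/2.
Certificate R = B(k−1)f/C = k*(k + 3)/2 gives s_k = k/(2*(k + 2)).
s_(k+1) − s_k = 1/(k**2 + 5*k + 6) = t_k.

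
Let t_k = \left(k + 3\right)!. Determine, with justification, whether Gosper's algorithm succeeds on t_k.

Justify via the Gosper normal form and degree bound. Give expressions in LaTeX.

No — negative degree bound, so no certificate f.

r(k) = k + 4 after simplifying.
Factor: A=k + 4; B=1; C=1.
Need (k + 4)·f(k+1) − (1)·f(k) = 1.
Bound: deg f ≤ -1.
Negative degree bound (-1): no f exists, t_k not Gosper-summable.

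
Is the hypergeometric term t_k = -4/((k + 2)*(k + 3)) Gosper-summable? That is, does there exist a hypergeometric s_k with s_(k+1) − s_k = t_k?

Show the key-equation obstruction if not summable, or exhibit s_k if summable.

Yes. s_k = -2*k/(k + 2).

Step 1: r(k) = (k + 2)/(k + 4).
Take A(k)=k + 2, B(k)=k + 4, C(k)=1.
Key eq: (k + 2)·f(k+1) = (k + 3)·f(k) + (1).
Bound: deg f ≤ 1.
Coefficient equations give f(k) = k/2.
Get s_k = R·t_k = -2*k/(k + 2) with R(k) = B(k−1)f(k)/C(k) = k*(k + 3)/2.
Check: Δs_k = -4/(k**2 + 5*k + 6). ✓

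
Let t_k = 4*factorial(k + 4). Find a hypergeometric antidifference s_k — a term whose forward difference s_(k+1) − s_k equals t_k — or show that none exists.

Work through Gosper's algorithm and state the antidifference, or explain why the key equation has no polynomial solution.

none (Gosper's algorithm certifies no s_k)

Compute t_(k+1)/t_k: get k + 5.
So A=k + 5 and B=1, with C=1.
Key eq: (k + 5)·f(k+1) = (1)·f(k) + (1).
From deg A=1, deg B=0, deg C=0: d=-1.
Bound -1 < 0, so the key equation has no polynomial solution.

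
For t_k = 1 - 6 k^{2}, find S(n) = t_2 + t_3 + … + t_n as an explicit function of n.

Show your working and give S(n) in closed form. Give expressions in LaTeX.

Step 1: r(k) = (6*(k + 1)**2 - 1)/(6*k**2 - 1).
Factor: A=1; B=1; C=k**2 - 1/6.
Key eq: (1)·f(k+1) = (1)·f(k) + (k**2 - 1/6).
From deg A=0, deg B=0, deg C=2: d=3.
Coefficient equations give f(k) = k**2*(2*k - 3)/6.
R(k) = B(k−1)·f(k)/C(k) = k**2*(2*k - 3)/(6*k**2 - 1); s_k = R·t_k = k**2*(3 - 2*k).
s_(k+1) − s_k = 1 - 6*k**2 = t_k.
s_(n+1) = -2*n**3 - 3*n**2 + 1 and s_(2) = -4, so S(n) = -2*n**3 - 3*n**2 + 5.

S(n) = - 2 n^{3} - 3 n^{2} + 5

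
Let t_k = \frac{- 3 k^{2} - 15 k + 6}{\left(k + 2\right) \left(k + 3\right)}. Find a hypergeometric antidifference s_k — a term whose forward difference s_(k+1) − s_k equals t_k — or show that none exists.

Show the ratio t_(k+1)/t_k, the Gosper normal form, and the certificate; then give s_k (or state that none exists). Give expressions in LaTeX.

The ratio is (k + 2)*(5*k + (k + 1)**2 + 3)/((k + 4)*(k**2 + 5*k - 2)).
A = k + 2, B = k + 4, C = k**2 + 5*k - 2.
f must satisfy (k + 2)·f(k+1) − (k + 3)·f(k) = k**2 + 5*k - 2.
Bound: deg f ≤ 2.
A polynomial solution: f(k) = k*(k - 2).
R(k) = B(k−1)·f(k)/C(k) = k*(k - 2)*(k + 3)/(k**2 + 5*k - 2); s_k = R·t_k = 3*k*(2 - k)/(k + 2).
Check: Δs_k = 3*(-k**2 - 5*k + 2)/(k**2 + 5*k + 6). ✓

s_k = \frac{3 k \left(2 - k\right)}{k + 2}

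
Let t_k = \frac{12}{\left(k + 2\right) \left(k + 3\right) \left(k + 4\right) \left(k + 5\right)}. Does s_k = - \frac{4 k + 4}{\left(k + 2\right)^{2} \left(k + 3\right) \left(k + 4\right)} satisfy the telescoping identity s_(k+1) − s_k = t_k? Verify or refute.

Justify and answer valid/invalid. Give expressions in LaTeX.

Invalid: residual \frac{4 \left(- 4 k - 11\right)}{k^{6} + 19 k^{5} + 147 k^{4} + 593 k^{3} + 1316 k^{2} + 1524 k + 720} ≠ 0.

s_(k+1) = 4*(-k - 2)/((k + 3)**2*(k + 4)*(k + 5))
s_(k+1) − s_k = 4*(3*k**2 + 11*k + 7)/(k**6 + 19*k**5 + 147*k**4 + 593*k**3 + 1316*k**2 + 1524*k + 720)
(s_(k+1) − s_k) − t_k = 4*(-4*k - 11)/(k**6 + 19*k**5 + 147*k**4 + 593*k**3 + 1316*k**2 + 1524*k + 720)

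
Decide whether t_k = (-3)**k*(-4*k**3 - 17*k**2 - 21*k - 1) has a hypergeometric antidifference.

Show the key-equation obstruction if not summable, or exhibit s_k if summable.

Yes. s_k = (-3)**k*(k**3 + 2*k**2 - 2).

The ratio is 3*(-4*k**3 - 29*k**2 - 67*k - 43)/(4*k**3 + 17*k**2 + 21*k + 1).
So A=-3 and B=1, with C=k**3 + 17*k**2/4 + 21*k/4 + 1/4.
Key eq: (-3)·f(k+1) = (1)·f(k) + (k**3 + 17*k**2/4 + 21*k/4 + 1/4).
Bound: deg f ≤ 3.
Coefficient equations give f(k) = -(k**3 + 2*k**2 - 2)/4.
So s_k = (B(k−1)f/C)·t_k = (-(k**3 + 2*k**2 - 2)/(4*k**3 + 17*k**2 + 21*k + 1))·t_k = (-3)**k*(k**3 + 2*k**2 - 2).
Verify: (-3)**k*(-4*k**3 - 17*k**2 - 21*k - 1) matches t_k.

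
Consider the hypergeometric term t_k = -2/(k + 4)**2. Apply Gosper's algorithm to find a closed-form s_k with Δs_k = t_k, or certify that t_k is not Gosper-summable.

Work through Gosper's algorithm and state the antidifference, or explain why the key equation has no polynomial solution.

no hypergeometric antidifference exists

t_(k+1)/t_k = (k + 4)**2/(k + 5)**2.
Take A(k)=k**2 + 8*k + 16, B(k)=k**2 + 10*k + 25, C(k)=1.
Set up (k**2 + 8*k + 16)·f(k+1) − (k**2 + 8*k + 16)·f(k) − (1) = 0.
Degrees (2,2,0) ⇒ d ≤ 0.
Write f(k) = c0. Then LHS − RHS = -1, requiring -1 = 0: contradictory. No certificate.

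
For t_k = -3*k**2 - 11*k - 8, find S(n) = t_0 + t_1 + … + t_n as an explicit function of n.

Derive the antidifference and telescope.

Ratio r(k) = (3*k**2 + 17*k + 22)/(3*k**2 + 11*k + 8).
Gosper form: A/B · C(k+1)/C(k) with A=1, B=1, C=k**2 + 11*k/3 + 8/3.
Set up (1)·f(k+1) − (1)·f(k) − (k**2 + 11*k/3 + 8/3) = 0.
From deg A=0, deg B=0, deg C=2: d=3.
Match coefficients ⇒ f(k) = k*(k + 1)*(k + 3)/3.
R(k) = B(k−1)·f(k)/C(k) = k*(k + 3)/(3*k + 8); s_k = R·t_k = k*(-k**2 - 4*k - 3).
Δs = -3*k**2 - 11*k - 8, as required.
s_(n+1) = -n**3 - 7*n**2 - 14*n - 8 and s_(0) = 0, so S(n) = -n**3 - 7*n**2 - 14*n - 8.

S(n) = -n**3 - 7*n**2 - 14*n - 8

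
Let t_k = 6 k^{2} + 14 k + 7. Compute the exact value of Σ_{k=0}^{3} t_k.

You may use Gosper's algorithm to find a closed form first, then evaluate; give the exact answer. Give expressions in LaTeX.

The ratio is (6*k**2 + 26*k + 27)/(6*k**2 + 14*k + 7).
So A=1 and B=1, with C=k**2 + 7*k/3 + 7/6.
Need (1)·f(k+1) − (1)·f(k) = k**2 + 7*k/3 + 7/6.
deg f ≤ 3 (via 0,0,2).
Solve for f: f(k) = k*(2*k**2 + 4*k + 1)/6 (degree 3 ≤ 3).
R(k) = B(k−1)·f(k)/C(k) = k*(2*k**2 + 4*k + 1)/(6*k**2 + 14*k + 7); s_k = R·t_k = k*(2*k**2 + 4*k + 1).
Check: Δs_k = 6*k**2 + 14*k + 7. ✓
Σ_(k=0)^(3) t_k = s_(4) − s_(0) = 196 − (0) = 196.

Σ = 196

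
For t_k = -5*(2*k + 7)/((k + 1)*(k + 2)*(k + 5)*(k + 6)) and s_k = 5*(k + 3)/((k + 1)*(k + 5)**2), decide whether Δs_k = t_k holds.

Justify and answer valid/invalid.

Invalid: residual 10*(3*k**2 + 25*k + 47)/(k**6 + 25*k**5 + 249*k**4 + 1247*k**3 + 3242*k**2 + 4020*k + 1800) ≠ 0.

s_(k+1) = 5*(k + 4)/((k + 2)*(k + 6)**2)
s_(k+1) − s_k = 5*((k + 1)*(k + 4)*(k + 5)**2 - (k + 2)*(k + 3)*(k + 6)**2)/((k + 1)*(k + 2)*(k + 5)**2*(k + 6)**2)
(s_(k+1) − s_k) − t_k = 10*(3*k**2 + 25*k + 47)/(k**6 + 25*k**5 + 249*k**4 + 1247*k**3 + 3242*k**2 + 4020*k + 1800)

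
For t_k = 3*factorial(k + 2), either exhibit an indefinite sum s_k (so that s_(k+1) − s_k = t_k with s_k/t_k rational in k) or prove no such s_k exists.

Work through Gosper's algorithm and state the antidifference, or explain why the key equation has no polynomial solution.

r(k) = k + 3 after simplifying.
A = k + 3, B = 1, C = 1.
Solve (k + 3)·f(k+1) − (1)·f(k) = 1.
deg f ≤ -1 (via 1,0,0).
d = -1 < 0 ⇒ no nonzero polynomial f; not summable.

not Gosper-summable; s_k does not exist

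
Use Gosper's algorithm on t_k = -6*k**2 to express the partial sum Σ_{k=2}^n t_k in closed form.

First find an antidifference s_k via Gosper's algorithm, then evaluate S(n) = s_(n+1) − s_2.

S(n) = -2*n**3 - 3*n**2 - n + 6

Ratio r(k) = (k + 1)**2/k**2.
Normal form (A,B,C) = (1, 1, k**2).
Solve (1)·f(k+1) − (1)·f(k) = k**2.
deg f ≤ 3 (via 0,0,2).
Coefficient equations give f(k) = k*(k - 1)*(2*k - 1)/6.
R(k) = B(k−1)·f(k)/C(k) = (k - 1)*(2*k - 1)/(6*k); s_k = R·t_k = k*(-2*k**2 + 3*k - 1).
Check: Δs_k = -6*k**2. ✓
s_(n+1) = n*(-2*n**2 - 3*n - 1) and s_(2) = -6, so S(n) = -2*n**3 - 3*n**2 - n + 6.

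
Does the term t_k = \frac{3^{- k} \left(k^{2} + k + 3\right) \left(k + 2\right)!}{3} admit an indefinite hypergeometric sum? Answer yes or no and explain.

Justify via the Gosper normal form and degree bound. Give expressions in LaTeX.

Yes. s_k = 3^{- k} k \left(k + 2\right)!.

The ratio is (k + 3)*(k + (k + 1)**2 + 4)/(3*(k**2 + k + 3)).
Factor: A=k/3 + 1; B=1; C=k**2 + k + 3.
Solve (k/3 + 1)·f(k+1) − (1)·f(k) = k**2 + k + 3.
Bound: deg f ≤ 1.
A polynomial solution: f(k) = 3*k.
So s_k = (B(k−1)f/C)·t_k = (3*k/(k**2 + k + 3))·t_k = k*factorial(k + 2)/3**k.
Check: Δs_k = (k**2 + k + 3)*factorial(k + 2)/(3*3**k). ✓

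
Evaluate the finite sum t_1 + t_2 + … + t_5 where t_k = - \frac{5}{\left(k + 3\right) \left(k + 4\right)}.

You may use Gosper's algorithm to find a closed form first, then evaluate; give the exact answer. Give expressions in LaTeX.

Σ = -25/36

The ratio is (k + 3)/(k + 5).
Gosper form: A/B · C(k+1)/C(k) with A=k + 3, B=k + 5, C=1.
Key eq: (k + 3)·f(k+1) = (k + 4)·f(k) + (1).
deg f ≤ 1 (via 1,1,0).
Match coefficients ⇒ f(k) = k/3.
Certificate R = B(k−1)f/C = k*(k + 4)/3 gives s_k = -5*k/(3*k + 9).
Check: Δs_k = -5/(k**2 + 7*k + 12). ✓
Evaluate s at k=6 and k=1: -10/9 and -5/12; difference -25/36.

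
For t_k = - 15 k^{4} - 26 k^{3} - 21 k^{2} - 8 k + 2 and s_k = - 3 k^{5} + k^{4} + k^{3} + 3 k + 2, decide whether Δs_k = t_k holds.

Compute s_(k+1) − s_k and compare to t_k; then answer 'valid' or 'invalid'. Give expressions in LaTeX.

s_(k+1) = 3*k - 3*(k + 1)**5 + (k + 1)**4 + (k + 1)**3 + 5
s_(k+1) − s_k = -15*k**4 - 26*k**3 - 21*k**2 - 8*k + 2
(s_(k+1) − s_k) − t_k = 0

Valid — Δs_k = t_k.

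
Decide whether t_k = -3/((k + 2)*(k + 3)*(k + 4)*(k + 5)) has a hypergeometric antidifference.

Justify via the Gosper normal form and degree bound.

Yes. s_k = k*(-k**2 - 9*k - 26)/(24*(k + 2)*(k + 3)*(k + 4)).

Compute t_(k+1)/t_k: get (k + 2)/(k + 6).
Factor: A=k + 2; B=k + 6; C=1.
Need (k + 2)·f(k+1) − (k + 5)·f(k) = 1.
Degrees (1,1,0) ⇒ d ≤ 3.
A polynomial solution: f(k) = k*(k**2 + 9*k + 26)/72.
R(k) = B(k−1)·f(k)/C(k) = k*(k + 5)*(k**2 + 9*k + 26)/72; s_k = R·t_k = k*(-k**2 - 9*k - 26)/(24*(k + 2)*(k + 3)*(k + 4)).
Δs = -3/(k**4 + 14*k**3 + 71*k**2 + 154*k + 120), as required.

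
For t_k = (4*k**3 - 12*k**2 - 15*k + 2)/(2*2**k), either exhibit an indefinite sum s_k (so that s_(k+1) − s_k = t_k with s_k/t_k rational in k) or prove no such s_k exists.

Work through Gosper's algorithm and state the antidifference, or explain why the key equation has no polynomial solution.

s_k = (-4*k**3 + 3*k - 3)/2**k

Ratio r(k) = (4*k**3 - 27*k - 21)/(2*(4*k**3 - 12*k**2 - 15*k + 2)).
Take A(k)=1/2, B(k)=1, C(k)=k**3 - 3*k**2 - 15*k/4 + 1/2.
Solve (1/2)·f(k+1) − (1)·f(k) = k**3 - 3*k**2 - 15*k/4 + 1/2.
d = 3 from the (0,0,3) case.
A polynomial solution: f(k) = -(4*k**3 - 3*k + 3)/2.
R(k) = B(k−1)·f(k)/C(k) = -2*(4*k**3 - 3*k + 3)/(4*k**3 - 12*k**2 - 15*k + 2); s_k = R·t_k = (-4*k**3 + 3*k - 3)/2**k.
s_(k+1) − s_k = (4*k**3 - 12*k**2 - 15*k + 2)/(2*2**k) = t_k.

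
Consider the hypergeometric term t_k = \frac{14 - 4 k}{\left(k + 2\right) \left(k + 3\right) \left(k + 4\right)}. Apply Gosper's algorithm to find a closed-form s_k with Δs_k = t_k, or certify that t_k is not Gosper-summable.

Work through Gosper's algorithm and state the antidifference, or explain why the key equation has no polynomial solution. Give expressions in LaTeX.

The ratio is (k + 2)*(2*k - 5)/((k + 5)*(2*k - 7)).
So A=k + 2 and B=k + 5, with C=k - 7/2.
Set up (k + 2)·f(k+1) − (k + 4)·f(k) − (k - 7/2) = 0.
From deg A=1, deg B=1, deg C=1: d=2.
Match coefficients ⇒ f(k) = -k*(k + 13)/8.
R(k) = B(k−1)·f(k)/C(k) = -k*(k + 4)*(k + 13)/(4*(2*k - 7)); s_k = R·t_k = k*(k + 13)/(2*(k + 2)*(k + 3)).
Δs = 2*(7 - 2*k)/(k**3 + 9*k**2 + 26*k + 24), as required.

s_k = \frac{k \left(k + 13\right)}{2 \left(k + 2\right) \left(k + 3\right)}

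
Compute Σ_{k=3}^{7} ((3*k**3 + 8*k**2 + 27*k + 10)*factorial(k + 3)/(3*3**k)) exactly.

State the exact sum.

Σ = 30534880/27

Step 1: r(k) = (3*k**4 + 29*k**3 + 120*k**2 + 256*k + 192)/(3*(3*k**3 + 8*k**2 + 27*k + 10)).
A = k/3 + 4/3, B = 1, C = k**3 + 8*k**2/3 + 9*k + 10/3.
Key eq: (k/3 + 4/3)·f(k+1) = (1)·f(k) + (k**3 + 8*k**2/3 + 9*k + 10/3).
deg f ≤ 2 (via 1,0,3).
Solve for f: f(k) = 3*k**2 - k + 2 (degree 2 ≤ 2).
Certificate R = B(k−1)f/C = 3*(3*k**2 - k + 2)/(3*k**3 + 8*k**2 + 27*k + 10) gives s_k = (3*k**2 - k + 2)*factorial(k + 3)/3**k.
Check: Δs_k = (3*k**3 + 8*k**2 + 27*k + 10)*factorial(k + 3)/(3*3**k). ✓
Σ_(k=3)^(7) t_k = s_(8) − s_(3) = 30553600/27 − (2080/3) = 30534880/27.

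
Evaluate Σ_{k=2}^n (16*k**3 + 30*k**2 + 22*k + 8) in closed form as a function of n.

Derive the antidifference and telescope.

r(k) = (8*k**3 + 39*k**2 + 65*k + 38)/(8*k**3 + 15*k**2 + 11*k + 4) after simplifying.
So A=1 and B=1, with C=k**3 + 15*k**2/8 + 11*k/8 + 1/2.
Need (1)·f(k+1) − (1)·f(k) = k**3 + 15*k**2/8 + 11*k/8 + 1/2.
Degrees (0,0,3) ⇒ d ≤ 4.
Solve for f: f(k) = k*(k + 1)*(2*k**2 - k + 1)/8 (degree 4 ≤ 4).
So s_k = (B(k−1)f/C)·t_k = (k*(2*k**2 - k + 1)/(8*k**2 + 7*k + 4))·t_k = 2*k*(2*k**3 + k**2 + 1).
Verify: 16*k**3 + 30*k**2 + 22*k + 8 matches t_k.
s_(n+1) = 4*n**4 + 18*n**3 + 30*n**2 + 24*n + 8 and s_(2) = 84, so S(n) = 4*n**4 + 18*n**3 + 30*n**2 + 24*n - 76.

S(n) = 4*n**4 + 18*n**3 + 30*n**2 + 24*n - 76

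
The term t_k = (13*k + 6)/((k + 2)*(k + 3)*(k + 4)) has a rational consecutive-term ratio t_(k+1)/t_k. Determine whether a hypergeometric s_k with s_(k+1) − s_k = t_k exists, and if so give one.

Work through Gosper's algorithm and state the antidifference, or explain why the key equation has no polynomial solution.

s_k = k*(8*k + 1)/(3*(k + 2)*(k + 3))

Compute t_(k+1)/t_k: get (k + 2)*(13*k + 19)/((k + 5)*(13*k + 6)).
Gosper form: A/B · C(k+1)/C(k) with A=k + 2, B=k + 5, C=k + 6/13.
Need (k + 2)·f(k+1) − (k + 4)·f(k) = k + 6/13.
deg f ≤ 2 (via 1,1,1).
Match coefficients ⇒ f(k) = k*(8*k + 1)/39.
Certificate R = B(k−1)f/C = k*(k + 4)*(8*k + 1)/(3*(13*k + 6)) gives s_k = k*(8*k + 1)/(3*(k + 2)*(k + 3)).
s_(k+1) − s_k = (13*k + 6)/(k**3 + 9*k**2 + 26*k + 24) = t_k.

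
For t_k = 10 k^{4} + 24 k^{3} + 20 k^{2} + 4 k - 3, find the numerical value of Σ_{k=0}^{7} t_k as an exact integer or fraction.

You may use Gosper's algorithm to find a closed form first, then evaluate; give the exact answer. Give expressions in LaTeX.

Σ = 68464

t_(k+1)/t_k = (10*k**4 + 64*k**3 + 152*k**2 + 156*k + 55)/(10*k**4 + 24*k**3 + 20*k**2 + 4*k - 3).
Take A(k)=1, B(k)=1, C(k)=k**4 + 12*k**3/5 + 2*k**2 + 2*k/5 - 3/10.
Need (1)·f(k+1) − (1)·f(k) = k**4 + 12*k**3/5 + 2*k**2 + 2*k/5 - 3/10.
deg f ≤ 5 (via 0,0,4).
A polynomial solution: f(k) = k*(2*k**4 + k**3 - 2*k**2 - 2*k - 2)/10.
So s_k = (B(k−1)f/C)·t_k = (k*(2*k**4 + k**3 - 2*k**2 - 2*k - 2)/(10*k**4 + 24*k**3 + 20*k**2 + 4*k - 3))·t_k = k*(2*k**4 + k**3 - 2*k**2 - 2*k - 2).
Δs = 10*k**4 + 24*k**3 + 20*k**2 + 4*k - 3, as required.
Sum = s_(8) − s_(0); s_(8) = 68464, s_(0) = 0 ⇒ 68464.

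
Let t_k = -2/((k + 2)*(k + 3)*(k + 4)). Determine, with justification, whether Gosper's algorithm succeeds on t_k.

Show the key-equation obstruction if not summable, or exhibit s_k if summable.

Ratio r(k) = (k + 2)/(k + 5).
Factor: A=k + 2; B=k + 5; C=1.
Solve (k + 2)·f(k+1) − (k + 4)·f(k) = 1.
Degrees (1,1,0) ⇒ d ≤ 2.
Solve for f: f(k) = k*(k + 5)/12 (degree 2 ≤ 2).
So s_k = (B(k−1)f/C)·t_k = (k*(k + 4)*(k + 5)/12)·t_k = k*(-k - 5)/(6*(k + 2)*(k + 3)).
Check: Δs_k = -2/(k**3 + 9*k**2 + 26*k + 24). ✓

Yes. s_k = k*(-k - 5)/(6*(k + 2)*(k + 3)).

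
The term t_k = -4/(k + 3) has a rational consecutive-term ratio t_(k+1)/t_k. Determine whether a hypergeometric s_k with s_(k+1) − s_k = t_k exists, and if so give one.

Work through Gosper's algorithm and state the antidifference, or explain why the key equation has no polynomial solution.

not Gosper-summable; s_k does not exist

Step 1: r(k) = (k + 3)/(k + 4).
Gosper form: A/B · C(k+1)/C(k) with A=k + 3, B=k + 4, C=1.
f must satisfy (k + 3)·f(k+1) − (k + 3)·f(k) = 1.
deg f ≤ 0 (via 1,1,0).
Write f(k) = c0. Then LHS − RHS = -1, requiring -1 = 0: contradictory. No certificate.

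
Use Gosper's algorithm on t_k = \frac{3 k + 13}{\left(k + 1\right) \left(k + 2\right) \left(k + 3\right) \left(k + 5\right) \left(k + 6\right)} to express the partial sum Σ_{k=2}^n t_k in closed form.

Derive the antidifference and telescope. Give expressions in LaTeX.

S(n) = \frac{n^{3} + 11 n^{2} + 36 n - 48}{84 \left(n^{3} + 11 n^{2} + 36 n + 36\right)}

r(k) = (k + 1)*(k + 5)*(3*k + 16)/((k + 4)*(k + 7)*(3*k + 13)) after simplifying.
A = k + 1, B = k + 7, C = k**2 + 25*k/3 + 52/3.
f must satisfy (k + 1)·f(k+1) − (k + 6)·f(k) = k**2 + 25*k/3 + 52/3.
Degrees (1,1,2) ⇒ d ≤ 5.
Coefficient equations give f(k) = k*(k + 3)*(k + 4)*(k**2 + 8*k + 17)/30.
Get s_k = R·t_k = k*(k**2 + 8*k + 17)/(10*(k**3 + 8*k**2 + 17*k + 10)) with R(k) = B(k−1)f(k)/C(k) = k*(k + 3)*(k + 6)*(k**2 + 8*k + 17)/(10*(3*k + 13)).
Verify: (3*k + 13)/(k**5 + 17*k**4 + 107*k**3 + 307*k**2 + 396*k + 180) matches t_k.
Telescope: S(n) = s_(n+1) − s_(2) = (n**3 + 11*n**2 + 36*n + 26)/(10*(n**3 + 11*n**2 + 36*n + 36)) − (37/420) = (n**3 + 11*n**2 + 36*n - 48)/(84*(n**3 + 11*n**2 + 36*n + 36)).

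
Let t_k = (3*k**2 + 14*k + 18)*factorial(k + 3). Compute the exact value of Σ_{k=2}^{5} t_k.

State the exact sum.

Σ = 7256640

Ratio r(k) = (k + 4)*(14*k + 3*(k + 1)**2 + 32)/(3*k**2 + 14*k + 18).
Factor: A=k + 4; B=1; C=k**2 + 14*k/3 + 6.
Set up (k + 4)·f(k+1) − (1)·f(k) − (k**2 + 14*k/3 + 6) = 0.
From deg A=1, deg B=0, deg C=2: d=1.
Match coefficients ⇒ f(k) = (3*k + 2)/3.
So s_k = (B(k−1)f/C)·t_k = ((3*k + 2)/(3*k**2 + 14*k + 18))·t_k = (3*k + 2)*factorial(k + 3).
s_(k+1) − s_k = (3*k**2 + 14*k + 18)*factorial(k + 3) = t_k.
Evaluate s at k=6 and k=2: 7257600 and 960; difference 7256640.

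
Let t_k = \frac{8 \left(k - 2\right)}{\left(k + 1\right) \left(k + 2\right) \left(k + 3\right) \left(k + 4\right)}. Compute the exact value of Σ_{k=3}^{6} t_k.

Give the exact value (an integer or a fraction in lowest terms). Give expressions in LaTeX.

Σ = 1/30

t_(k+1)/t_k = (k - 1)*(k + 1)/((k - 2)*(k + 5)).
Factor: A=k + 1; B=k + 5; C=k - 2.
Solve (k + 1)·f(k+1) − (k + 4)·f(k) = k - 2.
d = 3 from the (1,1,1) case.
Match coefficients ⇒ f(k) = -k*(k**2 + 6*k + 17)/12.
Then R = B(k−1)f/C = -k*(k + 4)*(k**2 + 6*k + 17)/(12*(k - 2)), so s_k = R(k)·t_k = 2*k*(-k**2 - 6*k - 17)/(3*(k + 1)*(k + 2)*(k + 3)).
Check: Δs_k = 8*(k - 2)/(k**4 + 10*k**3 + 35*k**2 + 50*k + 24). ✓
Telescoping: Σ = s_(7) − s_(3) = -7/10 − (-11/15) = 1/30.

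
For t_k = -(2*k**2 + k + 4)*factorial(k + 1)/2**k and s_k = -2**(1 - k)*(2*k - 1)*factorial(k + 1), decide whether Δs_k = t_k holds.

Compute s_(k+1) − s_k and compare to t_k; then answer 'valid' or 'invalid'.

s_(k+1) = -(2*k + 1)*factorial(k + 2)/2**k
s_(k+1) − s_k = -(2*k**2 + k + 4)*factorial(k + 1)/2**k
(s_(k+1) − s_k) − t_k = 0

valid (s_(k+1) − s_k reduces to t_k)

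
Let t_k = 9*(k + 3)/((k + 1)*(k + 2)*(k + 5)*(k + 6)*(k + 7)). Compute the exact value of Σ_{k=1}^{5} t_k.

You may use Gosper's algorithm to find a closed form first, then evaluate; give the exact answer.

Ratio r(k) = (k + 1)*(k + 4)*(k + 5)/((k + 3)**2*(k + 8)).
Factor: A=k + 1; B=k + 8; C=k**3 + 10*k**2 + 33*k + 36.
Key eq: (k + 1)·f(k+1) = (k + 7)·f(k) + (k**3 + 10*k**2 + 33*k + 36).
d = 6 from the (1,1,3) case.
A polynomial solution: f(k) = k*(k + 2)*(k + 3)*(k + 4)*(k**2 + 12*k + 41)/90.
Certificate R = B(k−1)f/C = k*(k + 2)*(k + 7)*(k**2 + 12*k + 41)/(90*(k + 3)) gives s_k = k*(k**2 + 12*k + 41)/(10*(k**3 + 12*k**2 + 41*k + 30)).
s_(k+1) − s_k = 9*(k + 3)/(k**5 + 21*k**4 + 163*k**3 + 567*k**2 + 844*k + 420) = t_k.
Σ_(k=1)^(5) t_k = s_(6) − s_(1) = 149/1540 − (9/140) = 5/154.

Σ = 5/154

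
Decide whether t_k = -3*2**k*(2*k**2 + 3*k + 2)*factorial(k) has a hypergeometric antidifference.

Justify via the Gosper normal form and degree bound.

Ratio r(k) = 2*(2*k**3 + 9*k**2 + 14*k + 7)/(2*k**2 + 3*k + 2).
Take A(k)=2*k + 2, B(k)=1, C(k)=k**2 + 3*k/2 + 1.
Set up (2*k + 2)·f(k+1) − (1)·f(k) − (k**2 + 3*k/2 + 1) = 0.
From deg A=1, deg B=0, deg C=2: d=1.
Coefficient equations give f(k) = k/2.
R(k) = B(k−1)·f(k)/C(k) = k/(2*k**2 + 3*k + 2); s_k = R·t_k = -3*2**k*k*factorial(k).
Check: Δs_k = -3*2**k*(2*k**2 + 3*k + 2)*factorial(k). ✓

Yes. s_k = -3*2**k*k*factorial(k).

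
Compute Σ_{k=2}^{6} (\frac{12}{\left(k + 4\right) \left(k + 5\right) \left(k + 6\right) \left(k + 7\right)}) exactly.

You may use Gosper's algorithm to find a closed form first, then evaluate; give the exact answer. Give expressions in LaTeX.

Σ = 115/12012

t_(k+1)/t_k = (k + 4)/(k + 8).
Normal form (A,B,C) = (k + 4, k + 8, 1).
Need (k + 4)·f(k+1) − (k + 7)·f(k) = 1.
Degrees (1,1,0) ⇒ d ≤ 3.
Coefficient equations give f(k) = k*(k**2 + 15*k + 74)/360.
Then R = B(k−1)f/C = k*(k + 7)*(k**2 + 15*k + 74)/360, so s_k = R(k)·t_k = k*(k**2 + 15*k + 74)/(30*(k + 4)*(k + 5)*(k + 6)).
s_(k+1) − s_k = 12/(k**4 + 22*k**3 + 179*k**2 + 638*k + 840) = t_k.
Σ_(k=2)^(6) t_k = s_(7) − s_(2) = 133/4290 − (3/140) = 115/12012.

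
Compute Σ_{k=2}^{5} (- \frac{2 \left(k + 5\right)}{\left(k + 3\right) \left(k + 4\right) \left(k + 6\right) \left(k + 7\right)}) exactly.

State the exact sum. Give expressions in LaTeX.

Σ = -17/1080

Ratio r(k) = (k + 3)*(k + 6)**2/((k + 5)**2*(k + 8)).
Take A(k)=k + 3, B(k)=k + 8, C(k)=k**2 + 10*k + 25.
f must satisfy (k + 3)·f(k+1) − (k + 7)·f(k) = k**2 + 10*k + 25.
From deg A=1, deg B=1, deg C=2: d=4.
Match coefficients ⇒ f(k) = k*(k + 4)*(k + 5)*(k + 9)/36.
Then R = B(k−1)f/C = k*(k + 4)*(k + 7)*(k + 9)/(36*(k + 5)), so s_k = R(k)·t_k = k*(-k - 9)/(18*(k**2 + 9*k + 18)).
Δs = 2*(-k - 5)/(k**4 + 20*k**3 + 145*k**2 + 450*k + 504), as required.
Evaluate s at k=6 and k=2: -5/108 and -11/360; difference -17/1080.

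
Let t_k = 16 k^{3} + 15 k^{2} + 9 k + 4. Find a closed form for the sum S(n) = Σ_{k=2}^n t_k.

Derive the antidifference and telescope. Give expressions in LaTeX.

Step 1: r(k) = (16*k**3 + 63*k**2 + 87*k + 44)/(16*k**3 + 15*k**2 + 9*k + 4).
Normal form (A,B,C) = (1, 1, k**3 + 15*k**2/16 + 9*k/16 + 1/4).
Need (1)·f(k+1) − (1)·f(k) = k**3 + 15*k**2/16 + 9*k/16 + 1/4.
Degrees (0,0,3) ⇒ d ≤ 4.
Match coefficients ⇒ f(k) = k*(4*k**3 - 3*k**2 + k + 2)/16.
Get s_k = R·t_k = k*(4*k**3 - 3*k**2 + k + 2) with R(k) = B(k−1)f(k)/C(k) = k*(4*k**3 - 3*k**2 + k + 2)/(16*k**3 + 15*k**2 + 9*k + 4).
s_(k+1) − s_k = 16*k**3 + 15*k**2 + 9*k + 4 = t_k.
Telescope: S(n) = s_(n+1) − s_(2) = 4*n**4 + 13*n**3 + 16*n**2 + 11*n + 4 − (48) = 4*n**4 + 13*n**3 + 16*n**2 + 11*n - 44.

S(n) = 4 n^{4} + 13 n^{3} + 16 n^{2} + 11 n - 44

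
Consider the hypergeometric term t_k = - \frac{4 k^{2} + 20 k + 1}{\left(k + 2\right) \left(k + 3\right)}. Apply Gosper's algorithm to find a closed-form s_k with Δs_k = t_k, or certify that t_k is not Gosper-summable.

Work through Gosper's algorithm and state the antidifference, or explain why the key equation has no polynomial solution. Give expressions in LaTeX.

t_(k+1)/t_k = (k + 2)*(20*k + 4*(k + 1)**2 + 21)/((k + 4)*(4*k**2 + 20*k + 1)).
Factor: A=k + 2; B=k + 4; C=k**2 + 5*k + 1/4.
Set up (k + 2)·f(k+1) − (k + 3)·f(k) − (k**2 + 5*k + 1/4) = 0.
d = 2 from the (1,1,2) case.
Solving with deg f ≤ 2: f(k) = k*(8*k - 7)/8.
Certificate R = B(k−1)f/C = k*(k + 3)*(8*k - 7)/(2*(4*k**2 + 20*k + 1)) gives s_k = k*(7 - 8*k)/(2*(k + 2)).
Δs = (-4*k**2 - 20*k - 1)/(k**2 + 5*k + 6), as required.

s_k = \frac{k \left(7 - 8 k\right)}{2 \left(k + 2\right)}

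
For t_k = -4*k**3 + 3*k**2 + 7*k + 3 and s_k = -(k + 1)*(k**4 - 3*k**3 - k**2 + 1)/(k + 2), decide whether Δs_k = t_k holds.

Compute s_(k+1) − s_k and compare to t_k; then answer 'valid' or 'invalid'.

s_(k+1) = -(k + 2)*((k + 1)**4 - 3*(k + 1)**3 - (k + 1)**2 + 1)/(k + 3)
s_(k+1) − s_k = (-4*k**5 - 14*k**4 + 6*k**3 + 44*k**2 + 40*k + 11)/(k**2 + 5*k + 6)
(s_(k+1) − s_k) − t_k = (3*k**4 + 8*k**3 - 12*k**2 - 17*k - 7)/(k**2 + 5*k + 6)

Invalid: residual (3*k**4 + 8*k**3 - 12*k**2 - 17*k - 7)/(k**2 + 5*k + 6) ≠ 0.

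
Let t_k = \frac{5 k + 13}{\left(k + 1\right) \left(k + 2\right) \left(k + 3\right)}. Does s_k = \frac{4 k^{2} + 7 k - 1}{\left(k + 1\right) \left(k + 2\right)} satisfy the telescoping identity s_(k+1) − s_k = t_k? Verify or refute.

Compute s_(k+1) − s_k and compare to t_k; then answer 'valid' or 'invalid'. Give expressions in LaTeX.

valid (s_(k+1) − s_k reduces to t_k)

s_(k+1) = (7*k + 4*(k + 1)**2 + 6)/((k + 2)*(k + 3))
s_(k+1) − s_k = (5*k + 13)/(k**3 + 6*k**2 + 11*k + 6)
(s_(k+1) − s_k) − t_k = 0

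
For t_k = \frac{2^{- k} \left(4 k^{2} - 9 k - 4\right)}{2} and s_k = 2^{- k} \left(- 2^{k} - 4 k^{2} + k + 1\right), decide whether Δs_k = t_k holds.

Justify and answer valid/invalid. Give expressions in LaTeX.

s_(k+1) = (-2*2**k + k - 4*(k + 1)**2 + 2)/(2*2**k)
s_(k+1) − s_k = (4*k**2 - 9*k - 4)/(2*2**k)
(s_(k+1) − s_k) − t_k = 0

Valid: the claim telescopes to t_k.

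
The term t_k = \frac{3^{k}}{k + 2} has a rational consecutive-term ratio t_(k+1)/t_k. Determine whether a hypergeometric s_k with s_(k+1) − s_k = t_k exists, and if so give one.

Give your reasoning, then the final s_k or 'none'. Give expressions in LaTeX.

not Gosper-summable; s_k does not exist

r(k) = 3*(k + 2)/(k + 3) after simplifying.
A = 3*k + 6, B = k + 3, C = 1.
f must satisfy (3*k + 6)·f(k+1) − (k + 2)·f(k) = 1.
From deg A=1, deg B=1, deg C=0: d=-1.
deg f ≤ -1 is impossible — no certificate.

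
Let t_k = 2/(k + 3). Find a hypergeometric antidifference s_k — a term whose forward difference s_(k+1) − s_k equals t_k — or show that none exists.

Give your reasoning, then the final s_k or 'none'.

none — t_k is not Gosper-summable

The ratio is (k + 3)/(k + 4).
So A=k + 3 and B=k + 4, with C=1.
Key eq: (k + 3)·f(k+1) = (k + 3)·f(k) + (1).
Degrees (1,1,0) ⇒ d ≤ 0.
Put f(k) = c0: A·f(k+1) − B(k−1)·f(k) − C = -1; need -1 = 0 — inconsistent ⇒ no f, not summable.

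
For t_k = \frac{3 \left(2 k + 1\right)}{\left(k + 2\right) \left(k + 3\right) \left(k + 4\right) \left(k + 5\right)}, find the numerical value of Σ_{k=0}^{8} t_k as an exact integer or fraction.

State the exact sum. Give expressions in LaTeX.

Σ = 123/1144

Compute t_(k+1)/t_k: get (k + 2)*(2*k + 3)/((k + 6)*(2*k + 1)).
A = k + 2, B = k + 6, C = k + 1/2.
Set up (k + 2)·f(k+1) − (k + 5)·f(k) − (k + 1/2) = 0.
Bound: deg f ≤ 3.
Coefficient equations give f(k) = k*(k**2 + 9*k + 2)/48.
So s_k = (B(k−1)f/C)·t_k = (k*(k + 5)*(k**2 + 9*k + 2)/(24*(2*k + 1)))·t_k = k*(k**2 + 9*k + 2)/(8*(k + 2)*(k + 3)*(k + 4)).
Check: Δs_k = 3*(2*k + 1)/(k**4 + 14*k**3 + 71*k**2 + 154*k + 120). ✓
Σ_(k=0)^(8) t_k = s_(9) − s_(0) = 123/1144 − (0) = 123/1144.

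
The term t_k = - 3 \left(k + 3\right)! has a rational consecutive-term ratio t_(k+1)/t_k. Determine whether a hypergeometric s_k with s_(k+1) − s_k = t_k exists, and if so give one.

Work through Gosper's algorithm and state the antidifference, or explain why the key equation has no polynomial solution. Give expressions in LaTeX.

Compute t_(k+1)/t_k: get k + 4.
Gosper form: A/B · C(k+1)/C(k) with A=k + 4, B=1, C=1.
Need (k + 4)·f(k+1) − (1)·f(k) = 1.
d = -1 from the (1,0,0) case.
d = -1 < 0 ⇒ no nonzero polynomial f; not summable.

not Gosper-summable; s_k does not exist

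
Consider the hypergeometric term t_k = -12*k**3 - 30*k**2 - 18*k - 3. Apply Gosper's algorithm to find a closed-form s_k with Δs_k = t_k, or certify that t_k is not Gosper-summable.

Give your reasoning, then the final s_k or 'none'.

s_k = k*(-3*k**3 - 4*k**2 + 3*k + 1)

Step 1: r(k) = (4*k**3 + 22*k**2 + 38*k + 21)/(4*k**3 + 10*k**2 + 6*k + 1).
Take A(k)=1, B(k)=1, C(k)=k**3 + 5*k**2/2 + 3*k/2 + 1/4.
Set up (1)·f(k+1) − (1)·f(k) − (k**3 + 5*k**2/2 + 3*k/2 + 1/4) = 0.
d = 4 from the (0,0,3) case.
Solve for f: f(k) = k*(3*k**3 + 4*k**2 - 3*k - 1)/12 (degree 4 ≤ 4).
Get s_k = R·t_k = k*(-3*k**3 - 4*k**2 + 3*k + 1) with R(k) = B(k−1)f(k)/C(k) = k*(3*k**3 + 4*k**2 - 3*k - 1)/(3*(2*k + 1)*(2*k**2 + 4*k + 1)).
Check: Δs_k = -12*k**3 - 30*k**2 - 18*k - 3. ✓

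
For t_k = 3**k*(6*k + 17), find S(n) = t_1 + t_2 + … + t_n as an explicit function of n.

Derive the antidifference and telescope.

S(n) = 9*3**n*n + 21*3**n - 21

r(k) = 3*(6*k + 23)/(6*k + 17) after simplifying.
So A=3 and B=1, with C=k + 17/6.
Need (3)·f(k+1) − (1)·f(k) = k + 17/6.
Bound: deg f ≤ 1.
Coefficient equations give f(k) = (3*k + 4)/6.
So s_k = (B(k−1)f/C)·t_k = ((3*k + 4)/(6*k + 17))·t_k = 3**k*(3*k + 4).
Δs = 3**k*(6*k + 17), as required.
Σ_(k=1)^n t_k = s_(n+1) − s_(1) = (3**(n + 1)*(3*n + 7)) − (21), i.e. 9*3**n*n + 21*3**n - 21.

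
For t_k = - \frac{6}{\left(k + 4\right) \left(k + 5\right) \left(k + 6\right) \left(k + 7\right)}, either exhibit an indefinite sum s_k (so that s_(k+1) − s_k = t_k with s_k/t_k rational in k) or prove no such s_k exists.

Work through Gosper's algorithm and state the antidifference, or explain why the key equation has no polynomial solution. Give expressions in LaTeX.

Step 1: r(k) = (k + 4)/(k + 8).
Factor: A=k + 4; B=k + 8; C=1.
Set up (k + 4)·f(k+1) − (k + 7)·f(k) − (1) = 0.
From deg A=1, deg B=1, deg C=0: d=3.
Coefficient equations give f(k) = k*(k**2 + 15*k + 74)/360.
Then R = B(k−1)f/C = k*(k + 7)*(k**2 + 15*k + 74)/360, so s_k = R(k)·t_k = k*(-k**2 - 15*k - 74)/(60*(k + 4)*(k + 5)*(k + 6)).
Verify: -6/(k**4 + 22*k**3 + 179*k**2 + 638*k + 840) matches t_k.

s_k = \frac{k \left(- k^{2} - 15 k - 74\right)}{60 \left(k + 4\right) \left(k + 5\right) \left(k + 6\right)}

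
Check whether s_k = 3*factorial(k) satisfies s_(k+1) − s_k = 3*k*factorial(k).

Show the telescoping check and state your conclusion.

s_(k+1) = 3*factorial(k + 1)
s_(k+1) − s_k = 3*k*factorial(k)
(s_(k+1) − s_k) − t_k = 0

valid; difference matches t_k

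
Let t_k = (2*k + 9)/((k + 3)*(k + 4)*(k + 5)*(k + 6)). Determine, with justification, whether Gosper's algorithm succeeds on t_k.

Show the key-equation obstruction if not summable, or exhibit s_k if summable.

Step 1: r(k) = (k + 3)*(2*k + 11)/((k + 7)*(2*k + 9)).
Factor: A=k + 3; B=k + 7; C=k + 9/2.
f must satisfy (k + 3)·f(k+1) − (k + 6)·f(k) = k + 9/2.
d = 3 from the (1,1,1) case.
A polynomial solution: f(k) = k*(k + 4)*(k + 8)/30.
R(k) = B(k−1)·f(k)/C(k) = k*(k + 4)*(k + 6)*(k + 8)/(15*(2*k + 9)); s_k = R·t_k = k*(k + 8)/(15*(k**2 + 8*k + 15)).
Verify: (2*k + 9)/(k**4 + 18*k**3 + 119*k**2 + 342*k + 360) matches t_k.

Yes. s_k = k*(k + 8)/(15*(k**2 + 8*k + 15)).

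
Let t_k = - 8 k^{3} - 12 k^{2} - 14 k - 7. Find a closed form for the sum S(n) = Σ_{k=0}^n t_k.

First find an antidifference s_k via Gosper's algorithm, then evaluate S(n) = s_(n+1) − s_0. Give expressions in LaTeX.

Compute t_(k+1)/t_k: get (8*k**3 + 36*k**2 + 62*k + 41)/(8*k**3 + 12*k**2 + 14*k + 7).
A = 1, B = 1, C = k**3 + 3*k**2/2 + 7*k/4 + 7/8.
Need (1)·f(k+1) − (1)·f(k) = k**3 + 3*k**2/2 + 7*k/4 + 7/8.
Bound: deg f ≤ 4.
Solve for f: f(k) = k*(2*k**3 + 3*k + 2)/8 (degree 4 ≤ 4).
Then R = B(k−1)f/C = k*(2*k**3 + 3*k + 2)/(8*k**3 + 12*k**2 + 14*k + 7), so s_k = R(k)·t_k = k*(-2*k**3 - 3*k - 2).
Check: Δs_k = -8*k**3 - 12*k**2 - 14*k - 7. ✓
Σ_(k=0)^n t_k = s_(n+1) − s_(0) = (-2*n**4 - 8*n**3 - 15*n**2 - 16*n - 7) − (0), i.e. -2*n**4 - 8*n**3 - 15*n**2 - 16*n - 7.

S(n) = - 2 n^{4} - 8 n^{3} - 15 n^{2} - 16 n - 7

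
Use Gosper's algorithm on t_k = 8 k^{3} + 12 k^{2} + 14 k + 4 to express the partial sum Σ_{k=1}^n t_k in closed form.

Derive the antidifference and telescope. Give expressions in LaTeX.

S(n) = n \left(2 n^{3} + 8 n^{2} + 15 n + 13\right)

The ratio is (4*k**3 + 18*k**2 + 31*k + 19)/(4*k**3 + 6*k**2 + 7*k + 2).
Take A(k)=1, B(k)=1, C(k)=k**3 + 3*k**2/2 + 7*k/4 + 1/2.
Key eq: (1)·f(k+1) = (1)·f(k) + (k**3 + 3*k**2/2 + 7*k/4 + 1/2).
Bound: deg f ≤ 4.
Solve for f: f(k) = k*(2*k**3 + 3*k - 1)/8 (degree 4 ≤ 4).
Certificate R = B(k−1)f/C = k*(2*k**3 + 3*k - 1)/(2*(4*k**3 + 6*k**2 + 7*k + 2)) gives s_k = k*(2*k**3 + 3*k - 1).
Verify: 8*k**3 + 12*k**2 + 14*k + 4 matches t_k.
s_(n+1) = 2*n**4 + 8*n**3 + 15*n**2 + 13*n + 4 and s_(1) = 4, so S(n) = n*(2*n**3 + 8*n**2 + 15*n + 13).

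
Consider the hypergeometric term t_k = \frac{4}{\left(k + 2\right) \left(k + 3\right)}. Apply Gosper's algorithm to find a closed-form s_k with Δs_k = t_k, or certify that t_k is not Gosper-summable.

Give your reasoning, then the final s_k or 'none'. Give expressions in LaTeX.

s_k = \frac{2 k}{k + 2}

Step 1: r(k) = (k + 2)/(k + 4).
Take A(k)=k + 2, B(k)=k + 4, C(k)=1.
Key eq: (k + 2)·f(k+1) = (k + 3)·f(k) + (1).
deg f ≤ 1 (via 1,1,0).
A polynomial solution: f(k) = k/2.
Certificate R = B(k−1)f/C = k*(k + 3)/2 gives s_k = 2*k/(k + 2).
Check: Δs_k = 4/(k**2 + 5*k + 6). ✓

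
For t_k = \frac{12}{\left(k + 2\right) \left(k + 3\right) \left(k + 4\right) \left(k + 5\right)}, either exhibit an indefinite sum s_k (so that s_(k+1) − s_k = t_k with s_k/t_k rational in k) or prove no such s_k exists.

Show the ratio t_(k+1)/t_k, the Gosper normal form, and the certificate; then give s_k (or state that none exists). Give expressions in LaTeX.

t_(k+1)/t_k = (k + 2)/(k + 6).
Take A(k)=k + 2, B(k)=k + 6, C(k)=1.
Key eq: (k + 2)·f(k+1) = (k + 5)·f(k) + (1).
deg f ≤ 3 (via 1,1,0).
Match coefficients ⇒ f(k) = k*(k**2 + 9*k + 26)/72.
Certificate R = B(k−1)f/C = k*(k + 5)*(k**2 + 9*k + 26)/72 gives s_k = k*(k**2 + 9*k + 26)/(6*(k + 2)*(k + 3)*(k + 4)).
Verify: 12/(k**4 + 14*k**3 + 71*k**2 + 154*k + 120) matches t_k.

s_k = \frac{k \left(k^{2} + 9 k + 26\right)}{6 \left(k + 2\right) \left(k + 3\right) \left(k + 4\right)}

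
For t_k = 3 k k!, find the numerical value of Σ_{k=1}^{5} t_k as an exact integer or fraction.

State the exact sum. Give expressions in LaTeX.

t_(k+1)/t_k = (k + 1)**2/k.
Gosper form: A/B · C(k+1)/C(k) with A=k + 1, B=1, C=k.
Solve (k + 1)·f(k+1) − (1)·f(k) = k.
deg f ≤ 0 (via 1,0,1).
A polynomial solution: f(k) = 1.
Certificate R = B(k−1)f/C = 1/k gives s_k = 3*factorial(k).
Verify: 3*k*factorial(k) matches t_k.
Sum = s_(6) − s_(1); s_(6) = 2160, s_(1) = 3 ⇒ 2157.

Σ = 2157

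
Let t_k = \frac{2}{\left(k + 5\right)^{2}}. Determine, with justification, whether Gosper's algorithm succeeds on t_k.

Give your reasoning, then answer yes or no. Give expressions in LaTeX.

No — key equation has no polynomial f.

Compute t_(k+1)/t_k: get (k + 5)**2/(k + 6)**2.
Factor: A=k**2 + 10*k + 25; B=k**2 + 12*k + 36; C=1.
Key eq: (k**2 + 10*k + 25)·f(k+1) = (k**2 + 10*k + 25)·f(k) + (1).
From deg A=2, deg B=2, deg C=0: d=0.
f = c0 ⇒ A·f(k+1) − B(k−1)·f(k) − C = -1. The system {-1 = 0} is inconsistent; no antidifference.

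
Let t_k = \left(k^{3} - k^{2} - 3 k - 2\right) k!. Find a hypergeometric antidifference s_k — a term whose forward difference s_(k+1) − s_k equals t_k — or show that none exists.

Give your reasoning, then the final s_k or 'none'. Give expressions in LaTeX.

s_k = \left(k^{2} - 3 k - 3\right) k!

t_(k+1)/t_k = (k**4 + 3*k**3 - 7*k - 5)/(k**3 - k**2 - 3*k - 2).
A = k + 1, B = 1, C = k**3 - k**2 - 3*k - 2.
Solve (k + 1)·f(k+1) − (1)·f(k) = k**3 - k**2 - 3*k - 2.
deg f ≤ 2 (via 1,0,3).
Solving with deg f ≤ 2: f(k) = k**2 - 3*k - 3.
Get s_k = R·t_k = (k**2 - 3*k - 3)*factorial(k) with R(k) = B(k−1)f(k)/C(k) = (k**2 - 3*k - 3)/(k**3 - k**2 - 3*k - 2).
Verify: (k**3 - k**2 - 3*k - 2)*factorial(k) matches t_k.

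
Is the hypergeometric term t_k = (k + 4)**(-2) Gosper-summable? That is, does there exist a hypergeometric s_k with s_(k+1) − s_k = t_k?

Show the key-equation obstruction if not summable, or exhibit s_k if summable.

t_(k+1)/t_k = (k + 4)**2/(k + 5)**2.
So A=k**2 + 8*k + 16 and B=k**2 + 10*k + 25, with C=1.
Set up (k**2 + 8*k + 16)·f(k+1) − (k**2 + 8*k + 16)·f(k) − (1) = 0.
deg f ≤ 0 (via 2,2,0).
Put f(k) = c0: A·f(k+1) − B(k−1)·f(k) − C = -1; need -1 = 0 — inconsistent ⇒ no f, not summable.

No — the linear system for f has no solution.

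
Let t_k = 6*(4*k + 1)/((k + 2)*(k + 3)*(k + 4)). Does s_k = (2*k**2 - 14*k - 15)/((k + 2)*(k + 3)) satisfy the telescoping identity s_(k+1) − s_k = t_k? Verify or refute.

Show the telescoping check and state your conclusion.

Valid — Δs_k = t_k.

s_(k+1) = (-14*k + 2*(k + 1)**2 - 29)/((k + 3)*(k + 4))
s_(k+1) − s_k = 6*(4*k + 1)/(k**3 + 9*k**2 + 26*k + 24)
(s_(k+1) − s_k) − t_k = 0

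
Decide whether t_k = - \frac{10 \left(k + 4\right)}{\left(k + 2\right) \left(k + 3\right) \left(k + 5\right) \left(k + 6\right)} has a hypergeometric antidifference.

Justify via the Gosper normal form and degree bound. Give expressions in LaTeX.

Yes. s_k = \frac{k \left(- k - 7\right)}{2 \left(k^{2} + 7 k + 10\right)}.

t_(k+1)/t_k = (k + 2)*(k + 5)**2/((k + 4)**2*(k + 7)).
Factor: A=k + 2; B=k + 7; C=k**2 + 8*k + 16.
Key eq: (k + 2)·f(k+1) = (k + 6)·f(k) + (k**2 + 8*k + 16).
Bound: deg f ≤ 4.
Solve for f: f(k) = k*(k + 3)*(k + 4)*(k + 7)/20 (degree 4 ≤ 4).
R(k) = B(k−1)·f(k)/C(k) = k*(k + 3)*(k + 6)*(k + 7)/(20*(k + 4)); s_k = R·t_k = k*(-k - 7)/(2*(k**2 + 7*k + 10)).
s_(k+1) − s_k = 10*(-k - 4)/(k**4 + 16*k**3 + 91*k**2 + 216*k + 180) = t_k.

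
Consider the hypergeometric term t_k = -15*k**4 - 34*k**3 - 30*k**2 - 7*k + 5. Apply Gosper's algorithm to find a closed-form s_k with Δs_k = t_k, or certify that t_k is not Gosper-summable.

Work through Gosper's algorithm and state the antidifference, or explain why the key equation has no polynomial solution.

Ratio r(k) = (15*k**4 + 94*k**3 + 222*k**2 + 229*k + 81)/(15*k**4 + 34*k**3 + 30*k**2 + 7*k - 5).
Normal form (A,B,C) = (1, 1, k**4 + 34*k**3/15 + 2*k**2 + 7*k/15 - 1/3).
f must satisfy (1)·f(k+1) − (1)·f(k) = k**4 + 34*k**3/15 + 2*k**2 + 7*k/15 - 1/3.
d = 5 from the (0,0,4) case.
A polynomial solution: f(k) = k*(3*k**4 + k**3 - 2*k**2 - 3*k - 4)/15.
Then R = B(k−1)f/C = k*(3*k**4 + k**3 - 2*k**2 - 3*k - 4)/(15*k**4 + 34*k**3 + 30*k**2 + 7*k - 5), so s_k = R(k)·t_k = k*(-3*k**4 - k**3 + 2*k**2 + 3*k + 4).
Verify: -15*k**4 - 34*k**3 - 30*k**2 - 7*k + 5 matches t_k.

s_k = k*(-3*k**4 - k**3 + 2*k**2 + 3*k + 4)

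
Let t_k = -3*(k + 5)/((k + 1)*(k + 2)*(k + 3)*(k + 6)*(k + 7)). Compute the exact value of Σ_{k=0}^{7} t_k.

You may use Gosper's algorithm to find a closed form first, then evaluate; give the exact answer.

t_(k+1)/t_k = (k + 1)*(k + 6)**2/((k + 4)*(k + 5)*(k + 8)).
Factor: A=k + 1; B=k + 8; C=k**3 + 14*k**2 + 65*k + 100.
Set up (k + 1)·f(k+1) − (k + 7)·f(k) − (k**3 + 14*k**2 + 65*k + 100) = 0.
From deg A=1, deg B=1, deg C=3: d=6.
A polynomial solution: f(k) = k*(k + 3)*(k + 4)**2*(k + 5)**2/36.
Then R = B(k−1)f/C = k*(k + 3)*(k + 4)*(k + 7)/36, so s_k = R(k)·t_k = k*(-k**2 - 9*k - 20)/(12*(k**3 + 9*k**2 + 20*k + 12)).
Check: Δs_k = 3*(-k - 5)/(k**5 + 19*k**4 + 131*k**3 + 401*k**2 + 540*k + 252). ✓
Sum = s_(8) − s_(0); s_(8) = -26/315, s_(0) = 0 ⇒ -26/315.

Σ = -26/315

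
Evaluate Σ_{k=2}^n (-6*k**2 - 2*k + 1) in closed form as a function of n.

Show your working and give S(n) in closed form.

The ratio is (6*k**2 + 14*k + 7)/(6*k**2 + 2*k - 1).
So A=1 and B=1, with C=k**2 + k/3 - 1/6.
f must satisfy (1)·f(k+1) − (1)·f(k) = k**2 + k/3 - 1/6.
From deg A=0, deg B=0, deg C=2: d=3.
Match coefficients ⇒ f(k) = k*(2*k**2 - 2*k - 1)/6.
Then R = B(k−1)f/C = k*(2*k**2 - 2*k - 1)/(6*k**2 + 2*k - 1), so s_k = R(k)·t_k = k*(-2*k**2 + 2*k + 1).
Δs = -6*k**2 - 2*k + 1, as required.
Evaluate: s_(n+1) = -2*n**3 - 4*n**2 - n + 1; subtract s_(2) = -6 ⇒ S(n) = -2*n**3 - 4*n**2 - n + 7.

S(n) = -2*n**3 - 4*n**2 - n + 7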